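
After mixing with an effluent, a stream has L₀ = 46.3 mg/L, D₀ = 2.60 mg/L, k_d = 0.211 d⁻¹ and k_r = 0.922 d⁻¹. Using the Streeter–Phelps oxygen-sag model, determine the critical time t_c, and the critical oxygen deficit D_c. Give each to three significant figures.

With k_r/k_d = 4.370 and 1 − D₀(k_r−k_d)/(k_d L₀) = 0.8108,
t_c = ln(4.370 × 0.8108) / (0.922 − 0.211) = ln(3.543) / 0.7110 = 1.265/0.7110 = 1.779 d.
D_c = (k_d/k_r) L₀ e^(−k_d t_c) = (0.211/0.922) × 46.3 × e^(−0.211×1.779) = 0.2289 × 46.3 × 0.6870 = 7.280 mg/L.

t_c ≈ 1.78 d; D_c ≈ 7.28 mg/L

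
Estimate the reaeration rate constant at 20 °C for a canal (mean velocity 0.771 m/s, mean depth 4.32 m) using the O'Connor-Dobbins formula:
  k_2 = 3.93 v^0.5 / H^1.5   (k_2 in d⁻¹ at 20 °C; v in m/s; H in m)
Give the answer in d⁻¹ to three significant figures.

k_2 ≈ 0.384 d⁻¹

k_2 = 3.93 × 0.771^0.5 / 4.32^1.5 = 3.93 × 0.8781 / 8.979 = 0.3843 d⁻¹.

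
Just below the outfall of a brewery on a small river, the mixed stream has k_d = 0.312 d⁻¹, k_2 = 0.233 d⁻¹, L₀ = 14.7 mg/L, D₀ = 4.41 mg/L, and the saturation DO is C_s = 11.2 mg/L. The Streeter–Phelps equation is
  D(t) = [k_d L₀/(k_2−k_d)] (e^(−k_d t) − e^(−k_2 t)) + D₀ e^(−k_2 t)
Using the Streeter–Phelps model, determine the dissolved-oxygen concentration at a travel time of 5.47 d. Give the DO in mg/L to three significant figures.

k_d L₀/(k_2−k_d) = 0.312×14.7/(0.233−0.312) = 4.586/-0.07900 = -58.06 mg/L.
e^(−k_d t) = e^(−0.312×5.470) = 0.1815; e^(−k_2 t) = e^(−0.233×5.470) = 0.2796.
D = -58.06 × (0.1815 − 0.2796) + 4.41 × 0.2796 = 5.695 + 1.233 = 6.928 mg/L.
DO = C_s − D = 11.2 − 6.928 = 4.272 mg/L.

DO ≈ 4.27 mg/L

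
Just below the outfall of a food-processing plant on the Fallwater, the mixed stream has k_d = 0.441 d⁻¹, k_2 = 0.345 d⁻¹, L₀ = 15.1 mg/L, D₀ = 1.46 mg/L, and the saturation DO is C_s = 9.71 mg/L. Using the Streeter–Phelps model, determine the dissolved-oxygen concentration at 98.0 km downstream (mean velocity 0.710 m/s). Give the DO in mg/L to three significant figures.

DO ≈ 3.18 mg/L

Travel time t = x/v = 98.0 km / (0.710 m/s) = 98000 m / 0.710 m/s = 138000 s = 1.598 d.
k_d L₀/(k_2−k_d) = 0.441×15.1/(0.345−0.441) = 6.659/-0.09600 = -69.37 mg/L.
e^(−k_d t) = e^(−0.441×1.598) = 0.4943; e^(−k_2 t) = e^(−0.345×1.598) = 0.5763.
D = -69.37 × (0.4943 − 0.5763) + 1.46 × 0.5763 = 5.684 + 0.8414 = 6.525 mg/L.
DO = C_s − D = 9.71 − 6.525 = 3.185 mg/L.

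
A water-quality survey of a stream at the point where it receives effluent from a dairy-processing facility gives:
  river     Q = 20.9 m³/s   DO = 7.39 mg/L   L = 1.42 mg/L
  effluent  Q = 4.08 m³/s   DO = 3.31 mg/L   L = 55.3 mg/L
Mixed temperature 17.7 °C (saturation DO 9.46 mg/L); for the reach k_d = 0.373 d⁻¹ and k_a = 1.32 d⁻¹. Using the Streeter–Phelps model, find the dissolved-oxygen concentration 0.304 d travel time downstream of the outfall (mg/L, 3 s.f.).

Mixed DO = (20.9×7.39 + 4.08×3.31)/(20.9+4.08) = 168.0/24.98 = 6.724 mg/L.
Mixed L₀ = (20.9×1.42 + 4.08×55.3)/(24.98) = 255.3/24.98 = 10.22 mg/L.
Initial deficit D₀ = C_s − DO₀ = 9.46 − 6.724 = 2.736 mg/L.
D(0.304) = [0.373×10.22/(1.32−0.373)](e^(−0.373×0.304) − e^(−1.32×0.304)) + 2.736 e^(−1.32×0.304)
= 4.026 × (0.8928 − 0.6695) + 2.736 × 0.6695 = 2.731 mg/L.
DO = 9.46 − 2.731 = 6.729 mg/L.

DO ≈ 6.73 mg/L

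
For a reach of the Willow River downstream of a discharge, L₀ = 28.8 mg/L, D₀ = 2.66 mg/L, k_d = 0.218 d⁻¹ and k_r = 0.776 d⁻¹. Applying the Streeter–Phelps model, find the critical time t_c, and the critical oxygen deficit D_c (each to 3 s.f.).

t_c ≈ 1.79 d; D_c ≈ 5.47 mg/L

At the critical point dD/dt = 0, so k_d L₀ e^(−k_d t) = k_r D. Substituting D(t) from the Streeter–Phelps equation and solving for t gives
t_c = ln[(k_r/k_d)(1 − D₀(k_r−k_d)/(k_d L₀))] / (k_r−k_d).
Here k_r−k_d = 0.5580 d⁻¹ and 1 − D₀(k_r−k_d)/(k_d L₀) = 1 − 2.66×0.5580/(0.218×28.8) = 0.7636, so
t_c = ln(3.560 × 0.7636) / 0.5580 = 0.9999 / 0.5580 = 1.792 d.
L(t_c) = L₀ e^(−k_d t_c) = 28.8 × 0.6766 = 19.49 mg/L, and at the critical point k_r D_c = k_d L, so D_c = (0.218/0.776) × 19.49 = 5.474 mg/L.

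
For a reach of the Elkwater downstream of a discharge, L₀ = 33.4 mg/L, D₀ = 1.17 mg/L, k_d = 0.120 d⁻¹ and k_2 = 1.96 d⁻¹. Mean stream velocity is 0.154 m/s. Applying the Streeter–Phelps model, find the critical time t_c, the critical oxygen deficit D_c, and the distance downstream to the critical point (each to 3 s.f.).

With k_2/k_d = 16.33 and 1 − D₀(k_2−k_d)/(k_d L₀) = 0.4629,
t_c = ln(16.33 × 0.4629) / (1.96 − 0.120) = ln(7.560) / 1.840 = 2.023/1.840 = 1.099 d.
D_c = (k_d/k_2) L₀ e^(−k_d t_c) = (0.120/1.96) × 33.4 × e^(−0.120×1.099) = 0.06122 × 33.4 × 0.8764 = 1.792 mg/L.
x_c = v t_c = 0.154 m/s × 1.099 d × 86400 s/d = 14630 m ≈ 14.6 km.

t_c ≈ 1.10 d; D_c ≈ 1.79 mg/L; x_c ≈ 14.6 km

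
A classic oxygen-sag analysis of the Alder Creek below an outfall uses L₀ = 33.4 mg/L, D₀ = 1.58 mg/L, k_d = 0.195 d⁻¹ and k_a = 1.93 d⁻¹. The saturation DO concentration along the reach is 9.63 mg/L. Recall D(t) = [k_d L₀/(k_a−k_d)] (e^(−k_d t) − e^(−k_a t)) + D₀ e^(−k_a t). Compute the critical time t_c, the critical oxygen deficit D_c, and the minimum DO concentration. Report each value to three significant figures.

At the critical point dD/dt = 0, so k_d L₀ e^(−k_d t) = k_a D. Substituting D(t) from the Streeter–Phelps equation and solving for t gives
t_c = ln[(k_a/k_d)(1 − D₀(k_a−k_d)/(k_d L₀))] / (k_a−k_d).
Here k_a−k_d = 1.735 d⁻¹ and 1 − D₀(k_a−k_d)/(k_d L₀) = 1 − 1.58×1.735/(0.195×33.4) = 0.5791, so
t_c = ln(9.897 × 0.5791) / 1.735 = 1.746 / 1.735 = 1.006 d.
D_c = (k_d/k_a) L₀ e^(−k_d t_c) = (0.195/1.93) × 33.4 × e^(−0.195×1.006) = 0.1010 × 33.4 × 0.8218 = 2.773 mg/L.
Minimum DO = C_s − D_c = 9.63 − 2.773 = 6.857 mg/L.

t_c ≈ 1.01 d; D_c ≈ 2.77 mg/L; min DO ≈ 6.86 mg/L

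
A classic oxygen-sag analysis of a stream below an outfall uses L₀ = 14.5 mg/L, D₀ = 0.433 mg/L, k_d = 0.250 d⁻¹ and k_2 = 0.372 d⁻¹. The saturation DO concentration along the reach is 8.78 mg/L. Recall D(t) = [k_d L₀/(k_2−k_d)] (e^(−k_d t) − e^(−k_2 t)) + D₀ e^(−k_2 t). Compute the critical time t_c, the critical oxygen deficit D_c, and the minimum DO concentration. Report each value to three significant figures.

t_c ≈ 3.14 d; D_c ≈ 4.45 mg/L; min DO ≈ 4.33 mg/L

t_c = [1/(k_2−k_d)] ln[(k_2/k_d)(1 − D₀(k_2−k_d)/(k_d L₀))]
= [1/(0.372−0.250)] ln[(0.372/0.250)(1 − 0.433×0.1220/(0.250×14.5))]
= (1/0.1220) ln[1.488 × 0.9854] = 8.197 × ln(1.466) = 8.197 × 0.3828 = 3.137 d.
D_c = (k_d/k_2) L₀ e^(−k_d t_c) = (0.250/0.372) × 14.5 × e^(−0.250×3.137) = 0.6720 × 14.5 × 0.4564 = 4.448 mg/L.
Minimum DO = C_s − D_c = 8.78 − 4.448 = 4.332 mg/L.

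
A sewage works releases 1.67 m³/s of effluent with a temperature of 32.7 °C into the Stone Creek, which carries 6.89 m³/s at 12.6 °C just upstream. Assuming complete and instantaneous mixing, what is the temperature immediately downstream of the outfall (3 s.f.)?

16.5 °C

Flow-weighted mixing: C = (Q_r C_r + Q_w C_w)/(Q_r + Q_w)
= (6.89×12.6 + 1.67×32.7)/(6.89 + 1.67) = 141.4/8.560 = 16.52 °C.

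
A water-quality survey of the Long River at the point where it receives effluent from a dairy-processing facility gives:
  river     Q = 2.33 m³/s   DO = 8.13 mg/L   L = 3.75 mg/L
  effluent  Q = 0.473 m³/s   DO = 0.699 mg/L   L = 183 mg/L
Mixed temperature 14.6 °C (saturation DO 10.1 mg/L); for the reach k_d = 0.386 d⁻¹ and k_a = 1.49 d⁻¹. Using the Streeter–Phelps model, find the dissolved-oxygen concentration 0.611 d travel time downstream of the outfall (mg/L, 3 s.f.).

Mixed DO = (2.33×8.13 + 0.473×0.699)/(2.33+0.473) = 19.27/2.803 = 6.876 mg/L.
Mixed L₀ = (2.33×3.75 + 0.473×183)/(2.803) = 95.30/2.803 = 34.00 mg/L.
Initial deficit D₀ = C_s − DO₀ = 10.1 − 6.876 = 3.224 mg/L.
D(0.611) = [0.386×34.00/(1.49−0.386)](e^(−0.386×0.611) − e^(−1.49×0.611)) + 3.224 e^(−1.49×0.611)
= 11.89 × (0.7899 − 0.4024) + 3.224 × 0.4024 = 5.904 mg/L.
DO = 10.1 − 5.904 = 4.196 mg/L.

DO ≈ 4.20 mg/L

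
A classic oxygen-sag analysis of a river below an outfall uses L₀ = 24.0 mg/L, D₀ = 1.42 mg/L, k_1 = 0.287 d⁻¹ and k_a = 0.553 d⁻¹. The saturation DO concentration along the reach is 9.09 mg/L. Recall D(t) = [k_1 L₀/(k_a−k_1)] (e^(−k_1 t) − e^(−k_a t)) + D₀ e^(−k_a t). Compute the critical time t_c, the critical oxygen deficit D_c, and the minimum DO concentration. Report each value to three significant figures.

At the critical point dD/dt = 0, so k_1 L₀ e^(−k_1 t) = k_a D. Substituting D(t) from the Streeter–Phelps equation and solving for t gives
t_c = ln[(k_a/k_1)(1 − D₀(k_a−k_1)/(k_1 L₀))] / (k_a−k_1).
Here k_a−k_1 = 0.2660 d⁻¹ and 1 − D₀(k_a−k_1)/(k_1 L₀) = 1 − 1.42×0.2660/(0.287×24.0) = 0.9452, so
t_c = ln(1.927 × 0.9452) / 0.2660 = 0.5995 / 0.2660 = 2.254 d.
L(t_c) = L₀ e^(−k_1 t_c) = 24.0 × 0.5237 = 12.57 mg/L, and at the critical point k_a D_c = k_1 L, so D_c = (0.287/0.553) × 12.57 = 6.523 mg/L.
Minimum DO = C_s − D_c = 9.09 − 6.523 = 2.567 mg/L.

t_c ≈ 2.25 d; D_c ≈ 6.52 mg/L; min DO ≈ 2.57 mg/L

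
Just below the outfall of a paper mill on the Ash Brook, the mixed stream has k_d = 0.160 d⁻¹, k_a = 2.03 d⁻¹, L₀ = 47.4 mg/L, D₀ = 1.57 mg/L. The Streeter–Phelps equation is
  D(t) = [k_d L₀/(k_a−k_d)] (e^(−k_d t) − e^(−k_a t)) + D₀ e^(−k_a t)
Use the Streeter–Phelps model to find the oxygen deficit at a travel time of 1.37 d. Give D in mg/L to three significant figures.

k_d L₀/(k_a−k_d) = 0.160×47.4/(2.03−0.160) = 7.584/1.870 = 4.056 mg/L.
e^(−k_d t) = e^(−0.160×1.370) = 0.8032; e^(−k_a t) = e^(−2.03×1.370) = 0.06197.
D = 4.056 × (0.8032 − 0.06197) + 1.57 × 0.06197 = 3.006 + 0.09729 = 3.103 mg/L.

D ≈ 3.10 mg/L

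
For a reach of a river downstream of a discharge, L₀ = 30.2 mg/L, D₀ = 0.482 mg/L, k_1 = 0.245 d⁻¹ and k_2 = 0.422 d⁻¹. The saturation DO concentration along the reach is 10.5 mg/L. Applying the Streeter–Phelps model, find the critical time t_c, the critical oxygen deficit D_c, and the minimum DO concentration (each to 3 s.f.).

t_c ≈ 3.01 d; D_c ≈ 8.39 mg/L; min DO ≈ 2.11 mg/L

With k_2/k_1 = 1.722 and 1 − D₀(k_2−k_1)/(k_1 L₀) = 0.9885,
t_c = ln(1.722 × 0.9885) / (0.422 − 0.245) = ln(1.703) / 0.1770 = 0.5321/0.1770 = 3.006 d.
D_c = (k_1/k_2) L₀ e^(−k_1 t_c) = (0.245/0.422) × 30.2 × e^(−0.245×3.006) = 0.5806 × 30.2 × 0.4787 = 8.394 mg/L.
Minimum DO = C_s − D_c = 10.5 − 8.394 = 2.106 mg/L.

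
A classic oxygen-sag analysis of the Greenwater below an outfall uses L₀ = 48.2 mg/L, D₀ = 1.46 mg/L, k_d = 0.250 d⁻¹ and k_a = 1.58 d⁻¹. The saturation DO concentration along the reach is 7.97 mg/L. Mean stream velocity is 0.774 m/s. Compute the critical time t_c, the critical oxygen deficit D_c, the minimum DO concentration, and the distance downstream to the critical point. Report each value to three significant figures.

t_c ≈ 1.25 d; D_c ≈ 5.57 mg/L; min DO ≈ 2.40 mg/L; x_c ≈ 83.9 km

With k_a/k_d = 6.320 and 1 − D₀(k_a−k_d)/(k_d L₀) = 0.8389,
t_c = ln(6.320 × 0.8389) / (1.58 − 0.250) = ln(5.302) / 1.330 = 1.668/1.330 = 1.254 d.
D_c = (k_d/k_a) L₀ e^(−k_d t_c) = (0.250/1.58) × 48.2 × e^(−0.250×1.254) = 0.1582 × 48.2 × 0.7309 = 5.574 mg/L.
Minimum DO = C_s − D_c = 7.97 − 5.574 = 2.396 mg/L.
x_c = v t_c = 0.774 m/s × 1.254 d × 86400 s/d = 83870 m ≈ 83.9 km.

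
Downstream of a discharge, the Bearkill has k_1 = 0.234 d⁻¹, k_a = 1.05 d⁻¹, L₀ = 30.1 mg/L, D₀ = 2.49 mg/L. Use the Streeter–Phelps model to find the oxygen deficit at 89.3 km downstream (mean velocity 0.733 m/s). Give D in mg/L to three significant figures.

D ≈ 4.81 mg/L

Travel time t = x/v = 89.3 km / (0.733 m/s) = 89300 m / 0.733 m/s = 121800 s = 1.410 d.
k_1 L₀/(k_a−k_1) = 0.234×30.1/(1.05−0.234) = 7.043/0.8160 = 8.632 mg/L.
e^(−k_1 t) = e^(−0.234×1.410) = 0.7190; e^(−k_a t) = e^(−1.05×1.410) = 0.2275.
D = 8.632 × (0.7190 − 0.2275) + 2.49 × 0.2275 = 4.242 + 0.5665 = 4.808 mg/L.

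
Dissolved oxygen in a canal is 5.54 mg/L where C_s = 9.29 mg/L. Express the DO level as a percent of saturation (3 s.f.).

59.6 % saturation

% saturation = C/C_s × 100 = 5.54/9.29 × 100 = 59.6 %.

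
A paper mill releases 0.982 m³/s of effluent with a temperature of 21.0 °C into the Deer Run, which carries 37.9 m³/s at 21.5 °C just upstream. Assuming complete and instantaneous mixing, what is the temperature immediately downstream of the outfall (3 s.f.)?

Flow-weighted mixing: C = (Q_r C_r + Q_w C_w)/(Q_r + Q_w)
= (37.9×21.5 + 0.982×21.0)/(37.9 + 0.982) = 835.5/38.88 = 21.49 °C.

21.5 °C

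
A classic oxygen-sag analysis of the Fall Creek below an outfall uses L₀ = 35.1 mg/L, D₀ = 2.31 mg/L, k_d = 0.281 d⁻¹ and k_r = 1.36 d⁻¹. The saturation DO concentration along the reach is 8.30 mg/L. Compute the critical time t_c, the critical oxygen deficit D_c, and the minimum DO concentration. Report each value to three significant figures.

t_c = [1/(k_r−k_d)] ln[(k_r/k_d)(1 − D₀(k_r−k_d)/(k_d L₀))]
= [1/(1.36−0.281)] ln[(1.36/0.281)(1 − 2.31×1.079/(0.281×35.1))]
= (1/1.079) ln[4.840 × 0.7473] = 0.9268 × ln(3.617) = 0.9268 × 1.286 = 1.191 d.
L(t_c) = L₀ e^(−k_d t_c) = 35.1 × 0.7155 = 25.11 mg/L, and at the critical point k_r D_c = k_d L, so D_c = (0.281/1.36) × 25.11 = 5.189 mg/L.
Minimum DO = C_s − D_c = 8.30 − 5.189 = 3.111 mg/L.

t_c ≈ 1.19 d; D_c ≈ 5.19 mg/L; min DO ≈ 3.11 mg/L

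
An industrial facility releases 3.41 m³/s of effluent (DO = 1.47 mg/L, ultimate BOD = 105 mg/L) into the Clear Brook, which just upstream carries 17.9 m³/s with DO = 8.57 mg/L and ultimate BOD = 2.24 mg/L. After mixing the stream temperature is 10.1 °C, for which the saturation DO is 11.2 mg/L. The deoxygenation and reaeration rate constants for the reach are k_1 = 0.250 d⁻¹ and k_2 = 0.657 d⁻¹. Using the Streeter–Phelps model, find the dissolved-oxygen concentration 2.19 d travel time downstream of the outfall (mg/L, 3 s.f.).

DO ≈ 6.39 mg/L

Mixed DO = (17.9×8.57 + 3.41×1.47)/(17.9+3.41) = 158.4/21.31 = 7.434 mg/L.
Mixed L₀ = (17.9×2.24 + 3.41×105)/(21.31) = 398.1/21.31 = 18.68 mg/L.
Initial deficit D₀ = C_s − DO₀ = 11.2 − 7.434 = 3.766 mg/L.
D(2.19) = [0.250×18.68/(0.657−0.250)](e^(−0.250×2.19) − e^(−0.657×2.19)) + 3.766 e^(−0.657×2.19)
= 11.48 × (0.5784 − 0.2372) + 3.766 × 0.2372 = 4.809 mg/L.
DO = 11.2 − 4.809 = 6.391 mg/L.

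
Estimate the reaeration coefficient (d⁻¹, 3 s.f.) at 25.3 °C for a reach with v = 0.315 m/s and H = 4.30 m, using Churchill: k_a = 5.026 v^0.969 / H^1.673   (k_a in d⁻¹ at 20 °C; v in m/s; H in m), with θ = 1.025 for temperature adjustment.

k_a(20) = 5.026 × 0.315^0.969 / 4.30^1.673 = 5.026 × 0.3265 / 11.48 = 0.1430 d⁻¹.
k_a(25.3) = 0.1430 × 1.025^(25.3−20) = 0.1430 × 1.140 = 0.1630 d⁻¹.

k_a ≈ 0.163 d⁻¹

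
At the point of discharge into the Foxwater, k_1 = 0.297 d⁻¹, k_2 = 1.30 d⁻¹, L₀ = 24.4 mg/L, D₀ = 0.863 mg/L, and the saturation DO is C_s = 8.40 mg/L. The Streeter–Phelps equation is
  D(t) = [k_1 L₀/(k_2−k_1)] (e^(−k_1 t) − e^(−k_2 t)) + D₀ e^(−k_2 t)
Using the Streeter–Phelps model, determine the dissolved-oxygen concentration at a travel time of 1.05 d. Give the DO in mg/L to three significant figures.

DO ≈ 4.74 mg/L

k_1 L₀/(k_2−k_1) = 0.297×24.4/(1.30−0.297) = 7.247/1.003 = 7.225 mg/L.
e^(−k_1 t) = e^(−0.297×1.050) = 0.7321; e^(−k_2 t) = e^(−1.30×1.050) = 0.2554.
D = 7.225 × (0.7321 − 0.2554) + 0.863 × 0.2554 = 3.444 + 0.2204 = 3.665 mg/L.
DO = C_s − D = 8.40 − 3.665 = 4.735 mg/L.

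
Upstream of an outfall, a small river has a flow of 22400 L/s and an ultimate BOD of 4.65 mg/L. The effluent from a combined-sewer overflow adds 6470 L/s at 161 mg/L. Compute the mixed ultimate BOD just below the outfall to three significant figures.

Flow-weighted mixing: C = (Q_r C_r + Q_w C_w)/(Q_r + Q_w)
= (22400×4.65 + 6470×161)/(22400 + 6470) = 1.146×10^6/28870 = 39.69 mg/L.

39.7 mg/L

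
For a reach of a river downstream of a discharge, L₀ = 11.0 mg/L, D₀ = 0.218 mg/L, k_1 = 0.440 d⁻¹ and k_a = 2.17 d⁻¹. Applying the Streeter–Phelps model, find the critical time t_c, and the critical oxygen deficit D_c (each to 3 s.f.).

At the critical point dD/dt = 0, so k_1 L₀ e^(−k_1 t) = k_a D. Substituting D(t) from the Streeter–Phelps equation and solving for t gives
t_c = ln[(k_a/k_1)(1 − D₀(k_a−k_1)/(k_1 L₀))] / (k_a−k_1).
Here k_a−k_1 = 1.730 d⁻¹ and 1 − D₀(k_a−k_1)/(k_1 L₀) = 1 − 0.218×1.730/(0.440×11.0) = 0.9221, so
t_c = ln(4.932 × 0.9221) / 1.730 = 1.515 / 1.730 = 0.8755 d.
L(t_c) = L₀ e^(−k_1 t_c) = 11.0 × 0.6803 = 7.483 mg/L, and at the critical point k_a D_c = k_1 L, so D_c = (0.440/2.17) × 7.483 = 1.517 mg/L.

t_c ≈ 0.875 d; D_c ≈ 1.52 mg/L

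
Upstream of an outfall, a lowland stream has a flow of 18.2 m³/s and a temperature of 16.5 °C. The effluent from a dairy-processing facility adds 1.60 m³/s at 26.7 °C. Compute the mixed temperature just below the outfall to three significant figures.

Flow-weighted mixing: C = (Q_r C_r + Q_w C_w)/(Q_r + Q_w)
= (18.2×16.5 + 1.60×26.7)/(18.2 + 1.60) = 343.0/19.80 = 17.32 °C.

17.3 °C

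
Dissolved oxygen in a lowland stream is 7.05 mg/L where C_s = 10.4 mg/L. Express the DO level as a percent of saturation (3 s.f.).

67.8 % saturation

% saturation = C/C_s × 100 = 7.05/10.4 × 100 = 67.8 %.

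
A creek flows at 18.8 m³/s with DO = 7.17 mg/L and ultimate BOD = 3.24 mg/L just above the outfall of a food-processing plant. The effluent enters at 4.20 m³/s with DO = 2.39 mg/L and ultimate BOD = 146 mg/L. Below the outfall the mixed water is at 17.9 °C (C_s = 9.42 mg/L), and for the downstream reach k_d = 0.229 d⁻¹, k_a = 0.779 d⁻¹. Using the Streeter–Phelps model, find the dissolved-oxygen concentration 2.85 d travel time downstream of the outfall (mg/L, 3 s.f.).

Mixed DO = (18.8×7.17 + 4.20×2.39)/(18.8+4.20) = 144.8/23.00 = 6.297 mg/L.
Mixed L₀ = (18.8×3.24 + 4.20×146)/(23.00) = 674.1/23.00 = 29.31 mg/L.
Initial deficit D₀ = C_s − DO₀ = 9.42 − 6.297 = 3.123 mg/L.
D(2.85) = [0.229×29.31/(0.779−0.229)](e^(−0.229×2.85) − e^(−0.779×2.85)) + 3.123 e^(−0.779×2.85)
= 12.20 × (0.5207 − 0.1086) + 3.123 × 0.1086 = 5.368 mg/L.
DO = 9.42 − 5.368 = 4.052 mg/L.

DO ≈ 4.05 mg/L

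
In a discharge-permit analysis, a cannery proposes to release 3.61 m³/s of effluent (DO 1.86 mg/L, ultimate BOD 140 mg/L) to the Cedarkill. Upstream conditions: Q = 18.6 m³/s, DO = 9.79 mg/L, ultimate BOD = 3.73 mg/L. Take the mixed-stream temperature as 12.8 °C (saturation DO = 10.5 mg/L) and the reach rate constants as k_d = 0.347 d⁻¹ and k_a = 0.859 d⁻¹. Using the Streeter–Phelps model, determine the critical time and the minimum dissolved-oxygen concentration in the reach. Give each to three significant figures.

t_c ≈ 1.53 d; minimum DO ≈ 4.36 mg/L

Mixed DO = (18.6×9.79 + 3.61×1.86)/(18.6+3.61) = 188.8/22.21 = 8.501 mg/L.
Mixed L₀ = (18.6×3.73 + 3.61×140)/(22.21) = 574.8/22.21 = 25.88 mg/L.
Initial deficit D₀ = C_s − DO₀ = 10.5 − 8.501 = 1.999 mg/L.
t_c = (1/0.5120) ln[(0.859/0.347)(1 − 1.999×0.5120/(0.347×25.88))] = 1.953 × ln(2.193) = 1.534 d.
D_c = (0.347/0.859) × 25.88 × e^(−0.347×1.534) = 0.4040 × 25.88 × 0.5872 = 6.139 mg/L.
Minimum DO = 10.5 − 6.139 = 4.361 mg/L.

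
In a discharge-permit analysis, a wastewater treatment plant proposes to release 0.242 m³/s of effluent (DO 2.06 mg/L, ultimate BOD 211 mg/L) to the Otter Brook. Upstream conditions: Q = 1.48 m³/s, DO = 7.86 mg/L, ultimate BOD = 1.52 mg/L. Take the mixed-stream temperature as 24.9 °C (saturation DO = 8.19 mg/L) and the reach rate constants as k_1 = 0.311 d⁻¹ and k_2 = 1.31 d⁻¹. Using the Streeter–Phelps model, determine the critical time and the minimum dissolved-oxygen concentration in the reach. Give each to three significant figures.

Mixed DO = (1.48×7.86 + 0.242×2.06)/(1.48+0.242) = 12.13/1.722 = 7.045 mg/L.
Mixed L₀ = (1.48×1.52 + 0.242×211)/(1.722) = 53.31/1.722 = 30.96 mg/L.
Initial deficit D₀ = C_s − DO₀ = 8.19 − 7.045 = 1.145 mg/L.
t_c = (1/0.9990) ln[(1.31/0.311)(1 − 1.145×0.9990/(0.311×30.96))] = 1.001 × ln(3.712) = 1.313 d.
D_c = (0.311/1.31) × 30.96 × e^(−0.311×1.313) = 0.2374 × 30.96 × 0.6648 = 4.886 mg/L.
Minimum DO = 8.19 − 4.886 = 3.304 mg/L.

t_c ≈ 1.31 d; minimum DO ≈ 3.30 mg/L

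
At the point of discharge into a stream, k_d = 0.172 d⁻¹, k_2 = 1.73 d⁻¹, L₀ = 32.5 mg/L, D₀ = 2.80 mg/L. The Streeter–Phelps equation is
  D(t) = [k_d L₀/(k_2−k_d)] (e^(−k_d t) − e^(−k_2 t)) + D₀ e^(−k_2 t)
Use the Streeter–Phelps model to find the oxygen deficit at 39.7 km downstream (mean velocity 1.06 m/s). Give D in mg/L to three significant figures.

D ≈ 2.96 mg/L

Travel time t = x/v = 39.7 km / (1.06 m/s) = 39700 m / 1.06 m/s = 37450 s = 0.4335 d.
k_d L₀/(k_2−k_d) = 0.172×32.5/(1.73−0.172) = 5.590/1.558 = 3.588 mg/L.
e^(−k_d t) = e^(−0.172×0.4335) = 0.9282; e^(−k_2 t) = e^(−1.73×0.4335) = 0.4724.
D = 3.588 × (0.9282 − 0.4724) + 2.80 × 0.4724 = 1.635 + 1.323 = 2.958 mg/L.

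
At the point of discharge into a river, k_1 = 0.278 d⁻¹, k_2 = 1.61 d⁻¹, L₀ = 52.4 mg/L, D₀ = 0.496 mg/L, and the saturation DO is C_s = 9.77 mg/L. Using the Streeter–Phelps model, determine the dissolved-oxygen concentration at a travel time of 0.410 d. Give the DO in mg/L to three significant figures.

DO ≈ 5.41 mg/L

k_1 L₀/(k_2−k_1) = 0.278×52.4/(1.61−0.278) = 14.57/1.332 = 10.94 mg/L.
e^(−k_1 t) = e^(−0.278×0.4100) = 0.8923; e^(−k_2 t) = e^(−1.61×0.4100) = 0.5168.
D = 10.94 × (0.8923 − 0.5168) + 0.496 × 0.5168 = 4.106 + 0.2563 = 4.363 mg/L.
DO = C_s − D = 9.77 − 4.363 = 5.407 mg/L.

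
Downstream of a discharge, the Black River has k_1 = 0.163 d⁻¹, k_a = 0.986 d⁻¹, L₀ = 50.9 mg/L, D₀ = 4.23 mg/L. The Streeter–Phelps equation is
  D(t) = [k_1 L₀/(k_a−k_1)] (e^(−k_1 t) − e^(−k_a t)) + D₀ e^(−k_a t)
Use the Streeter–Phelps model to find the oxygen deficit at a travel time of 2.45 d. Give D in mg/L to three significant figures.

D ≈ 6.24 mg/L

k_1 L₀/(k_a−k_1) = 0.163×50.9/(0.986−0.163) = 8.297/0.8230 = 10.08 mg/L.
e^(−k_1 t) = e^(−0.163×2.450) = 0.6708; e^(−k_a t) = e^(−0.986×2.450) = 0.08930.
D = 10.08 × (0.6708 − 0.08930) + 4.23 × 0.08930 = 5.862 + 0.3778 = 6.239 mg/L.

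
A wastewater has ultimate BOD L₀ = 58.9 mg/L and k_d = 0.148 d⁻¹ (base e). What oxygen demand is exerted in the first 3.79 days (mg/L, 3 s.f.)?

y ≈ 25.3 mg/L

y_t = L₀(1 − e^(−k_d t)) = 58.9 × (1 − e^(−0.148×3.79))
= 58.9 × (1 − 0.5707) = 58.9 × 0.4293 = 25.29 mg/L.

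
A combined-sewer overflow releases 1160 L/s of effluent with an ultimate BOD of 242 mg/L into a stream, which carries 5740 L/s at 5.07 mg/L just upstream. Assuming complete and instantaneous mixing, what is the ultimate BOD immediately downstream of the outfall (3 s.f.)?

Flow-weighted mixing: C = (Q_r C_r + Q_w C_w)/(Q_r + Q_w)
= (5740×5.07 + 1160×242)/(5740 + 1160) = 309800/6900 = 44.90 mg/L.

44.9 mg/L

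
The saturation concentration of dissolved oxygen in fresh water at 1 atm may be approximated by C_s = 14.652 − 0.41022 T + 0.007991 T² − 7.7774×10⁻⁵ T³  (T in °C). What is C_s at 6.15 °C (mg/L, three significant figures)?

C_s = 14.652 − 0.41022×6.15 + 0.007991×6.15² − 7.7774×10⁻⁵×6.15³ = 12.41 mg/L.

C_s ≈ 12.4 mg/L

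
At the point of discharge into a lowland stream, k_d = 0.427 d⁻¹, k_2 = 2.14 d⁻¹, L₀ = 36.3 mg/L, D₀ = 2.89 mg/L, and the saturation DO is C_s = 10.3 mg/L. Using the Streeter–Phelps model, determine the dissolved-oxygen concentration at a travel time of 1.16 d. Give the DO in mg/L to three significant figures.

k_d L₀/(k_2−k_d) = 0.427×36.3/(2.14−0.427) = 15.50/1.713 = 9.049 mg/L.
e^(−k_d t) = e^(−0.427×1.160) = 0.6094; e^(−k_2 t) = e^(−2.14×1.160) = 0.08354.
D = 9.049 × (0.6094 − 0.08354) + 2.89 × 0.08354 = 4.758 + 0.2414 = 4.999 mg/L.
DO = C_s − D = 10.3 − 4.999 = 5.301 mg/L.

DO ≈ 5.30 mg/L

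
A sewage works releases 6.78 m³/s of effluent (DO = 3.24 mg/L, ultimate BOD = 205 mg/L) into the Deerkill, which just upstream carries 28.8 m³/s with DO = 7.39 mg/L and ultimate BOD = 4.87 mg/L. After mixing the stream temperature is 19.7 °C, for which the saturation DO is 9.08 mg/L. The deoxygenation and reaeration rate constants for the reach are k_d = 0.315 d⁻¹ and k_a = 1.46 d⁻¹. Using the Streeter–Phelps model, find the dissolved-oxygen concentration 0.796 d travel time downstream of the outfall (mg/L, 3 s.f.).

DO ≈ 2.80 mg/L

Mixed DO = (28.8×7.39 + 6.78×3.24)/(28.8+6.78) = 234.8/35.58 = 6.599 mg/L.
Mixed L₀ = (28.8×4.87 + 6.78×205)/(35.58) = 1530/35.58 = 43.01 mg/L.
Initial deficit D₀ = C_s − DO₀ = 9.08 − 6.599 = 2.481 mg/L.
D(0.796) = [0.315×43.01/(1.46−0.315)](e^(−0.315×0.796) − e^(−1.46×0.796)) + 2.481 e^(−1.46×0.796)
= 11.83 × (0.7782 − 0.3128) + 2.481 × 0.3128 = 6.283 mg/L.
DO = 9.08 − 6.283 = 2.797 mg/L.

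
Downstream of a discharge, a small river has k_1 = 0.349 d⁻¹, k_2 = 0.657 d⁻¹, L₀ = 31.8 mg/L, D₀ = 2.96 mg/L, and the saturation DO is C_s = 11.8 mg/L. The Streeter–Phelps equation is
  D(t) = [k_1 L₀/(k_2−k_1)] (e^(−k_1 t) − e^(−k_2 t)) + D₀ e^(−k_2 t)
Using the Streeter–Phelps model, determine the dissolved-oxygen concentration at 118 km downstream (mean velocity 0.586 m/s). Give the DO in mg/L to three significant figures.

Travel time t = x/v = 118 km / (0.586 m/s) = 118000 m / 0.586 m/s = 201400 s = 2.331 d.
k_1 L₀/(k_2−k_1) = 0.349×31.8/(0.657−0.349) = 11.10/0.3080 = 36.03 mg/L.
e^(−k_1 t) = e^(−0.349×2.331) = 0.4434; e^(−k_2 t) = e^(−0.657×2.331) = 0.2163.
D = 36.03 × (0.4434 − 0.2163) + 2.96 × 0.2163 = 8.182 + 0.6402 = 8.823 mg/L.
DO = C_s − D = 11.8 − 8.823 = 2.977 mg/L.

DO ≈ 2.98 mg/L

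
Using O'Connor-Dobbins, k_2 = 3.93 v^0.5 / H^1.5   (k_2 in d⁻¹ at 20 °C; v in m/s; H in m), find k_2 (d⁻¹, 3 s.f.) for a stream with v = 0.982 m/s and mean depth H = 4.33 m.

k_2 = 3.93 × 0.982^0.5 / 4.33^1.5 = 3.93 × 0.9910 / 9.010 = 0.4322 d⁻¹.

k_2 ≈ 0.432 d⁻¹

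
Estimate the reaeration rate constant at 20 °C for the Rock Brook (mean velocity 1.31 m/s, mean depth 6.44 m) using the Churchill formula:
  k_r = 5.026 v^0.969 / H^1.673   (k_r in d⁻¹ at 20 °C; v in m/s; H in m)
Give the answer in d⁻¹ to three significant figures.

k_r = 5.026 × 1.31^0.969 / 6.44^1.673 = 5.026 × 1.299 / 22.56 = 0.2895 d⁻¹.

k_r ≈ 0.289 d⁻¹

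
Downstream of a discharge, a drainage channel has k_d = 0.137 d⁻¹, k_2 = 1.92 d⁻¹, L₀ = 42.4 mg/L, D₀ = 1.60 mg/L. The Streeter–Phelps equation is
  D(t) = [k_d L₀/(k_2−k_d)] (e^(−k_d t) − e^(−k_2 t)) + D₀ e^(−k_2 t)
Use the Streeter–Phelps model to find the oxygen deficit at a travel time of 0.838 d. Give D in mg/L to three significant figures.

D ≈ 2.57 mg/L

k_d L₀/(k_2−k_d) = 0.137×42.4/(1.92−0.137) = 5.809/1.783 = 3.258 mg/L.
e^(−k_d t) = e^(−0.137×0.8380) = 0.8915; e^(−k_2 t) = e^(−1.92×0.8380) = 0.2001.
D = 3.258 × (0.8915 − 0.2001) + 1.60 × 0.2001 = 2.253 + 0.3202 = 2.573 mg/L.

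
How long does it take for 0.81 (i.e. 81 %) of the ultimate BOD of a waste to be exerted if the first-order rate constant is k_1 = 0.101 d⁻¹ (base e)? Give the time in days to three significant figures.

t ≈ 16.4 d

y/L₀ = 1 − e^(−k_1 t) = 0.81 ⇒ e^(−k_1 t) = 0.190
t = −ln(0.190) / 0.101 = 1.661 / 0.101 = 16.44 d.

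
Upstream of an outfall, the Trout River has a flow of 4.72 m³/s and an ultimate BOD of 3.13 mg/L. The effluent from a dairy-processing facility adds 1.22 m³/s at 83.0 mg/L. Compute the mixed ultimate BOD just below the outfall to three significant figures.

19.5 mg/L

Flow-weighted mixing: C = (Q_r C_r + Q_w C_w)/(Q_r + Q_w)
= (4.72×3.13 + 1.22×83.0)/(4.72 + 1.22) = 116.0/5.940 = 19.53 mg/L.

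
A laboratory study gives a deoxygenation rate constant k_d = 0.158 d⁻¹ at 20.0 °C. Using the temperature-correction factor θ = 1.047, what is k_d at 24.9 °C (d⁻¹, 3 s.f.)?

k_d ≈ 0.198 d⁻¹

k_d(T₂) = k_d(T₁) · θ^(T₂−T₁) = 0.158 × 1.047^(24.9−20.0)
= 0.158 × 1.047^4.90 = 0.158 × 1.252 = 0.1979 d⁻¹.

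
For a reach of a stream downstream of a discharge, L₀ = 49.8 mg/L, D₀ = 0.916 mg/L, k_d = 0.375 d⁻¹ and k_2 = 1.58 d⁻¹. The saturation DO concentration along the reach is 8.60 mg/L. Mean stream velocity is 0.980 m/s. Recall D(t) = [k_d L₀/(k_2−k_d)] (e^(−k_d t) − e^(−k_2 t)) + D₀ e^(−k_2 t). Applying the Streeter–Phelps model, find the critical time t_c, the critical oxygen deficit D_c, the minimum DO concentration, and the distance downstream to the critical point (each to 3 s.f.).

t_c ≈ 1.14 d; D_c ≈ 7.70 mg/L; min DO ≈ 0.901 mg/L; x_c ≈ 96.8 km

With k_2/k_d = 4.213 and 1 − D₀(k_2−k_d)/(k_d L₀) = 0.9409,
t_c = ln(4.213 × 0.9409) / (1.58 − 0.375) = ln(3.964) / 1.205 = 1.377/1.205 = 1.143 d.
L(t_c) = L₀ e^(−k_d t_c) = 49.8 × 0.6514 = 32.44 mg/L, and at the critical point k_2 D_c = k_d L, so D_c = (0.375/1.58) × 32.44 = 7.699 mg/L.
Minimum DO = C_s − D_c = 8.60 − 7.699 = 0.9007 mg/L.
x_c = v t_c = 0.980 m/s × 1.143 d × 86400 s/d = 96780 m ≈ 96.8 km.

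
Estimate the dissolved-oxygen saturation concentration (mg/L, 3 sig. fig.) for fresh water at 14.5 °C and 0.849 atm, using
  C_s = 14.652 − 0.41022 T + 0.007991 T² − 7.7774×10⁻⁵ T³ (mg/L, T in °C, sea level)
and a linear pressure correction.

C_s ≈ 8.61 mg/L

At sea level: C_s = 14.652 − 0.41022×14.5 + 0.007991×14.5² − 7.7774×10⁻⁵×14.5³ = 10.15 mg/L.
Pressure correction: C_s' = 10.15 × 0.849 = 8.615 mg/L.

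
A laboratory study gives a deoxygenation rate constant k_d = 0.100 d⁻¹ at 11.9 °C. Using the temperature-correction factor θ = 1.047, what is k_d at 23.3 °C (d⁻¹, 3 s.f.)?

k_d(T₂) = k_d(T₁) · θ^(T₂−T₁) = 0.100 × 1.047^(23.3−11.9)
= 0.100 × 1.047^11.4 = 0.100 × 1.688 = 0.1688 d⁻¹.

k_d ≈ 0.169 d⁻¹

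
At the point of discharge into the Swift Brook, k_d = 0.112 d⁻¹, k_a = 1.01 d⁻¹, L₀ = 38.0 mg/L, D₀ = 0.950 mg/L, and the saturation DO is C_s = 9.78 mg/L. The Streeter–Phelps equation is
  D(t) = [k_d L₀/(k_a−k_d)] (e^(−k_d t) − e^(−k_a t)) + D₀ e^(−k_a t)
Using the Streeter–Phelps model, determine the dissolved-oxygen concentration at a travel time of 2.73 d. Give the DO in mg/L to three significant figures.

k_d L₀/(k_a−k_d) = 0.112×38.0/(1.01−0.112) = 4.256/0.8980 = 4.739 mg/L.
e^(−k_d t) = e^(−0.112×2.730) = 0.7366; e^(−k_a t) = e^(−1.01×2.730) = 0.06346.
D = 4.739 × (0.7366 − 0.06346) + 0.950 × 0.06346 = 3.190 + 0.06029 = 3.250 mg/L.
DO = C_s − D = 9.78 − 3.250 = 6.530 mg/L.

DO ≈ 6.53 mg/L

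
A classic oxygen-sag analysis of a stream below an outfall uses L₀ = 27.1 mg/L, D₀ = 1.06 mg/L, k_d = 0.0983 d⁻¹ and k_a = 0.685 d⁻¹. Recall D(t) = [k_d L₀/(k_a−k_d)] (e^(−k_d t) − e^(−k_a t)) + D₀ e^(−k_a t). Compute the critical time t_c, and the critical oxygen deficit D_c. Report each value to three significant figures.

t_c ≈ 2.86 d; D_c ≈ 2.94 mg/L

At the critical point dD/dt = 0, so k_d L₀ e^(−k_d t) = k_a D. Substituting D(t) from the Streeter–Phelps equation and solving for t gives
t_c = ln[(k_a/k_d)(1 − D₀(k_a−k_d)/(k_d L₀))] / (k_a−k_d).
Here k_a−k_d = 0.5867 d⁻¹ and 1 − D₀(k_a−k_d)/(k_d L₀) = 1 − 1.06×0.5867/(0.0983×27.1) = 0.7665, so
t_c = ln(6.968 × 0.7665) / 0.5867 = 1.676 / 0.5867 = 2.856 d.
D_c = (k_d/k_a) L₀ e^(−k_d t_c) = (0.0983/0.685) × 27.1 × e^(−0.0983×2.856) = 0.1435 × 27.1 × 0.7552 = 2.937 mg/L.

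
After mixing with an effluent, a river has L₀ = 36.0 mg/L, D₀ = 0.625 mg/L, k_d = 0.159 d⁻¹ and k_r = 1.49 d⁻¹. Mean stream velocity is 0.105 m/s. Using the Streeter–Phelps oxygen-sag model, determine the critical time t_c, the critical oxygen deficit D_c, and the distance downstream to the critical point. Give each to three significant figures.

t_c ≈ 1.56 d; D_c ≈ 3.00 mg/L; x_c ≈ 14.2 km

At the critical point dD/dt = 0, so k_d L₀ e^(−k_d t) = k_r D. Substituting D(t) from the Streeter–Phelps equation and solving for t gives
t_c = ln[(k_r/k_d)(1 − D₀(k_r−k_d)/(k_d L₀))] / (k_r−k_d).
Here k_r−k_d = 1.331 d⁻¹ and 1 − D₀(k_r−k_d)/(k_d L₀) = 1 − 0.625×1.331/(0.159×36.0) = 0.8547, so
t_c = ln(9.371 × 0.8547) / 1.331 = 2.081 / 1.331 = 1.563 d.
D_c = (k_d/k_r) L₀ e^(−k_d t_c) = (0.159/1.49) × 36.0 × e^(−0.159×1.563) = 0.1067 × 36.0 × 0.7799 = 2.996 mg/L.
x_c = v t_c = 0.105 m/s × 1.563 d × 86400 s/d = 14180 m ≈ 14.2 km.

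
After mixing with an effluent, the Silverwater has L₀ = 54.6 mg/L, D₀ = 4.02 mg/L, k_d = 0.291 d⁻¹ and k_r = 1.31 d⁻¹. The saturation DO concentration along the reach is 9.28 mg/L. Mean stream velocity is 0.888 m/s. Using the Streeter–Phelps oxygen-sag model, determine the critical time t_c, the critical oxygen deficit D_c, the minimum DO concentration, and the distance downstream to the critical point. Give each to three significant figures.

With k_r/k_d = 4.502 and 1 − D₀(k_r−k_d)/(k_d L₀) = 0.7422,
t_c = ln(4.502 × 0.7422) / (1.31 − 0.291) = ln(3.341) / 1.019 = 1.206/1.019 = 1.184 d.
D_c = (k_d/k_r) L₀ e^(−k_d t_c) = (0.291/1.31) × 54.6 × e^(−0.291×1.184) = 0.2221 × 54.6 × 0.7086 = 8.594 mg/L.
Minimum DO = C_s − D_c = 9.28 − 8.594 = 0.6858 mg/L.
x_c = v t_c = 0.888 m/s × 1.184 d × 86400 s/d = 90830 m ≈ 90.8 km.

t_c ≈ 1.18 d; D_c ≈ 8.59 mg/L; min DO ≈ 0.686 mg/L; x_c ≈ 90.8 km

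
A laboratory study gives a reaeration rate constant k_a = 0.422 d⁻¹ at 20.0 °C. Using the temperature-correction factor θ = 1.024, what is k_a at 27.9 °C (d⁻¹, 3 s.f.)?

k_a(T₂) = k_a(T₁) · θ^(T₂−T₁) = 0.422 × 1.024^(27.9−20.0)
= 0.422 × 1.024^7.90 = 0.422 × 1.206 = 0.5090 d⁻¹.

k_a ≈ 0.509 d⁻¹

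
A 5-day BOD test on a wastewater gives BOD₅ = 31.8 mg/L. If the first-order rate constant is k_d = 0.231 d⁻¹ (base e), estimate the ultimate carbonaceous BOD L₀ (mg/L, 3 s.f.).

L₀ ≈ 46.4 mg/L

BOD₅ = L₀(1 − e^(−5k_d)) ⇒ L₀ = BOD₅ / (1 − e^(−5×0.231))
= 31.8 / (1 − 0.3151) = 31.8 / 0.6849 = 46.43 mg/L.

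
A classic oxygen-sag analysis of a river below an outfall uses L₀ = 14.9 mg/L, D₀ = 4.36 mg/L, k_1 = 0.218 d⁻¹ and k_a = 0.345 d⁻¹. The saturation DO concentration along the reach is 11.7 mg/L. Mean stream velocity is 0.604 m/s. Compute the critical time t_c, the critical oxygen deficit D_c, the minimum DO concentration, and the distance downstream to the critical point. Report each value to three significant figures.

t_c ≈ 2.14 d; D_c ≈ 5.90 mg/L; min DO ≈ 5.80 mg/L; x_c ≈ 112 km

t_c = [1/(k_a−k_1)] ln[(k_a/k_1)(1 − D₀(k_a−k_1)/(k_1 L₀))]
= [1/(0.345−0.218)] ln[(0.345/0.218)(1 − 4.36×0.1270/(0.218×14.9))]
= (1/0.1270) ln[1.583 × 0.8295] = 7.874 × ln(1.313) = 7.874 × 0.2722 = 2.143 d.
D_c = (k_1/k_a) L₀ e^(−k_1 t_c) = (0.218/0.345) × 14.9 × e^(−0.218×2.143) = 0.6319 × 14.9 × 0.6268 = 5.901 mg/L.
Minimum DO = C_s − D_c = 11.7 − 5.901 = 5.799 mg/L.
x_c = v t_c = 0.604 m/s × 2.143 d × 86400 s/d = 111800 m ≈ 112 km.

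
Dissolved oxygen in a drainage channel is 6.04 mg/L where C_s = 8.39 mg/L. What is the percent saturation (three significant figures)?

% saturation = C/C_s × 100 = 6.04/8.39 × 100 = 72.0 %.

72.0 % saturation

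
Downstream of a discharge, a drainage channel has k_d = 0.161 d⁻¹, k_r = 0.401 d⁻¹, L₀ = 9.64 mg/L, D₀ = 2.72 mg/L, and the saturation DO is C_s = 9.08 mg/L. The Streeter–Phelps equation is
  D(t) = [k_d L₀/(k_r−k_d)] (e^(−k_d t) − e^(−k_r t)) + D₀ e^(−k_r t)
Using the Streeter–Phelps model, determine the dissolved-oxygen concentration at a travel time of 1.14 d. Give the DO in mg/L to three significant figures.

DO ≈ 6.07 mg/L

k_d L₀/(k_r−k_d) = 0.161×9.64/(0.401−0.161) = 1.552/0.2400 = 6.467 mg/L.
e^(−k_d t) = e^(−0.161×1.140) = 0.8323; e^(−k_r t) = e^(−0.401×1.140) = 0.6331.
D = 6.467 × (0.8323 − 0.6331) + 2.72 × 0.6331 = 1.288 + 1.722 = 3.010 mg/L.
DO = C_s − D = 9.08 − 3.010 = 6.070 mg/L.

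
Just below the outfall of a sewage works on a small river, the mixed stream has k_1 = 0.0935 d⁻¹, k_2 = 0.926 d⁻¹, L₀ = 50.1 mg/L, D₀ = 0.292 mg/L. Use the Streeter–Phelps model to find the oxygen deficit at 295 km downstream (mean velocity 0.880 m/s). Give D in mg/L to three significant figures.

D ≈ 3.77 mg/L

Travel time t = x/v = 295 km / (0.880 m/s) = 295000 m / 0.880 m/s = 335200 s = 3.880 d.
k_1 L₀/(k_2−k_1) = 0.0935×50.1/(0.926−0.0935) = 4.684/0.8325 = 5.627 mg/L.
e^(−k_1 t) = e^(−0.0935×3.880) = 0.6957; e^(−k_2 t) = e^(−0.926×3.880) = 0.02752.
D = 5.627 × (0.6957 − 0.02752) + 0.292 × 0.02752 = 3.760 + 0.008036 = 3.768 mg/L.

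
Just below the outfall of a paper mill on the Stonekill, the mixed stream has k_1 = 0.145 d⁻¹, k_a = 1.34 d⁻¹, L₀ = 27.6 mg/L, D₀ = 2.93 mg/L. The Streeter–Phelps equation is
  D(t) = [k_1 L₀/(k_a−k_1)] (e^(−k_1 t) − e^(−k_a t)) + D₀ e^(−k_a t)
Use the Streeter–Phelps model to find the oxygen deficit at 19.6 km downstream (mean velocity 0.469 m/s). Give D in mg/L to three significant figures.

D ≈ 2.90 mg/L

Travel time t = x/v = 19.6 km / (0.469 m/s) = 19600 m / 0.469 m/s = 41790 s = 0.4837 d.
k_1 L₀/(k_a−k_1) = 0.145×27.6/(1.34−0.145) = 4.002/1.195 = 3.349 mg/L.
e^(−k_1 t) = e^(−0.145×0.4837) = 0.9323; e^(−k_a t) = e^(−1.34×0.4837) = 0.5230.
D = 3.349 × (0.9323 − 0.5230) + 2.93 × 0.5230 = 1.371 + 1.532 = 2.903 mg/L.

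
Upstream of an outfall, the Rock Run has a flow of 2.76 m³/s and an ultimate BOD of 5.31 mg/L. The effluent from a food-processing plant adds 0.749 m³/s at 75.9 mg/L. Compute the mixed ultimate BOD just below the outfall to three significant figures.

Flow-weighted mixing: C = (Q_r C_r + Q_w C_w)/(Q_r + Q_w)
= (2.76×5.31 + 0.749×75.9)/(2.76 + 0.749) = 71.50/3.509 = 20.38 mg/L.

20.4 mg/L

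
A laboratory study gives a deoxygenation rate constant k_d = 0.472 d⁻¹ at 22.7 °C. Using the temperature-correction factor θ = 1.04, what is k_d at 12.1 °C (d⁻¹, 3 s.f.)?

k_d ≈ 0.311 d⁻¹

k_d(T₂) = k_d(T₁) · θ^(T₂−T₁) = 0.472 × 1.04^(12.1−22.7)
= 0.472 × 1.04^-10.6 = 0.472 × 0.6599 = 0.3115 d⁻¹.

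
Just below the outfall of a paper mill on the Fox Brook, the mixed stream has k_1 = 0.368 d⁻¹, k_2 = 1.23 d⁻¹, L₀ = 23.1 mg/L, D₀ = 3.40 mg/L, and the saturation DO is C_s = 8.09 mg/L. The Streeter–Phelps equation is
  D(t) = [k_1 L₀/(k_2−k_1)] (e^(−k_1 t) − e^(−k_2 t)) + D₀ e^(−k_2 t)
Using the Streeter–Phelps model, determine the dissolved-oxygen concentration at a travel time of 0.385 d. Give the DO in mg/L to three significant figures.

DO ≈ 3.56 mg/L

k_1 L₀/(k_2−k_1) = 0.368×23.1/(1.23−0.368) = 8.501/0.8620 = 9.862 mg/L.
e^(−k_1 t) = e^(−0.368×0.3850) = 0.8679; e^(−k_2 t) = e^(−1.23×0.3850) = 0.6228.
D = 9.862 × (0.8679 − 0.6228) + 3.40 × 0.6228 = 2.417 + 2.117 = 4.535 mg/L.
DO = C_s − D = 8.09 − 4.535 = 3.555 mg/L.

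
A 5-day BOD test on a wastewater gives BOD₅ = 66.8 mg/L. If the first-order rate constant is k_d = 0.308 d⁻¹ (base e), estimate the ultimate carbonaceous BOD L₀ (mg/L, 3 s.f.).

BOD₅ = L₀(1 − e^(−5k_d)) ⇒ L₀ = BOD₅ / (1 − e^(−5×0.308))
= 66.8 / (1 − 0.2144) = 66.8 / 0.7856 = 85.03 mg/L.

L₀ ≈ 85.0 mg/L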